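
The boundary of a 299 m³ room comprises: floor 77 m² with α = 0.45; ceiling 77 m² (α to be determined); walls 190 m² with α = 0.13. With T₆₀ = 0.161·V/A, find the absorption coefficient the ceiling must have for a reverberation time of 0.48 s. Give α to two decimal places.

0.53

A = 0.161·V/T₆₀ = 0.161·299/0.48 = 100.29 m² sabins.
Absorption from the other surfaces = 77·0.45 + 190·0.13 = 59.35 m², so the ceiling must supply 40.94 m² over 77 m².
α = 40.94/77 = 0.532.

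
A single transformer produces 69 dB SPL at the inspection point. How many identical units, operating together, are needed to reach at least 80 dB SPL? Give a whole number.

13

Need L₁ + 10·log₁₀ N ≥ 80, i.e. log₁₀ N ≥ 1.10.
N ≥ 10^(11.0/10) = 12.589, so N = 13.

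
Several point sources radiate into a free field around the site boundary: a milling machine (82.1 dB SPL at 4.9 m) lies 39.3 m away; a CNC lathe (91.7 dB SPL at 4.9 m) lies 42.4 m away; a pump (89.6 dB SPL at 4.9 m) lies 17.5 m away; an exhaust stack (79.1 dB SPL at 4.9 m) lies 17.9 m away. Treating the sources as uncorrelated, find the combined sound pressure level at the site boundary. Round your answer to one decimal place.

Propagate each source to the receiver with L = L_ref − 20·log₁₀(r/r_ref), then add intensities.
milling machine: 82.1 − 20·log₁₀(39.3/4.9) = 82.1 − 18.08 = 64.02 dB SPL.
CNC lathe: 91.7 − 20·log₁₀(42.4/4.9) = 91.7 − 18.74 = 72.96 dB SPL.
pump: 89.6 − 20·log₁₀(17.5/4.9) = 89.6 − 11.06 = 78.54 dB SPL.
exhaust stack: 79.1 − 20·log₁₀(17.9/4.9) = 79.1 − 11.25 = 67.85 dB SPL.
Σ 10^(L/10) = 9.987e+07 → L_total = 10·log₁₀(9.987e+07) = 79.99 dB SPL.

80.0 dB SPL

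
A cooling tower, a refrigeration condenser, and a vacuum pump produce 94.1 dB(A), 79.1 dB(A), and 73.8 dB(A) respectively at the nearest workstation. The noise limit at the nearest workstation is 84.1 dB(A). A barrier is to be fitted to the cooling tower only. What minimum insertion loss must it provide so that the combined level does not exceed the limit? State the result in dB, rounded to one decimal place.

The untreated sources together contribute 10^(79.1/10) + 10^(73.8/10) = 1.053e+08, i.e. 80.22 dB(A).
To meet 84.1 dB(A) overall, the treated cooling tower may contribute at most 10^(84.1/10) − 1.053e+08 = 1.518e+08, i.e. 81.81 dB(A).
So the cooling tower must be reduced from 94.1 to 81.81 dB(A): IL = 12.29 dB.

12.3 dB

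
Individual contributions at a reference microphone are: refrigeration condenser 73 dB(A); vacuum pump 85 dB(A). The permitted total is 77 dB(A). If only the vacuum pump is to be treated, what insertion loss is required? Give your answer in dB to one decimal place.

Everything except the vacuum pump sums to 10^(73/10) = 1.995e+07 in linear terms, 73.00 dB(A).
To meet 77 dB(A) overall, the treated vacuum pump may contribute at most 10^(77/10) − 1.995e+07 = 3.017e+07, i.e. 74.80 dB(A).
So the vacuum pump must be reduced from 85 to 74.80 dB(A): IL = 10.20 dB.

10.2 dB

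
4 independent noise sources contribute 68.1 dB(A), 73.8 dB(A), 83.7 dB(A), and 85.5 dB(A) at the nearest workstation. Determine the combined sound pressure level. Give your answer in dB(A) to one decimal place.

Incoherent sources combine by intensity addition: L_total = 10·log₁₀(Σ 10^(L_i/10)).
Σ 10^(L/10) = 10^(68.1/10) + 10^(73.8/10) + 10^(83.7/10) + 10^(85.5/10) = 6.197e+08.
L_total = 10·log₁₀(6.197e+08) = 87.92 dB(A).

87.9 dB(A)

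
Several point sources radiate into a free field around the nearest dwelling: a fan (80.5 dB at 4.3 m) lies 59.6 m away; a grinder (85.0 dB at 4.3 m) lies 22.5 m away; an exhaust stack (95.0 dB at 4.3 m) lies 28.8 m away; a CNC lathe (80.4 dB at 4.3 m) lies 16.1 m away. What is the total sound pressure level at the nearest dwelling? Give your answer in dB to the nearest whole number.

80 dB

First find each source's level at the receiver (point-source: −20·log₁₀(r/r_ref)), then combine on an intensity basis.
fan: 80.5 − 20·log₁₀(59.6/4.3) = 80.5 − 22.84 = 57.66 dB.
grinder: 85.0 − 20·log₁₀(22.5/4.3) = 85.0 − 14.37 = 70.63 dB.
exhaust stack: 95.0 − 20·log₁₀(28.8/4.3) = 95.0 − 16.52 = 78.48 dB.
CNC lathe: 80.4 − 20·log₁₀(16.1/4.3) = 80.4 − 11.47 = 68.93 dB.
Σ 10^(L/10) = 9.045e+07 → L_total = 10·log₁₀(9.045e+07) = 79.56 dB.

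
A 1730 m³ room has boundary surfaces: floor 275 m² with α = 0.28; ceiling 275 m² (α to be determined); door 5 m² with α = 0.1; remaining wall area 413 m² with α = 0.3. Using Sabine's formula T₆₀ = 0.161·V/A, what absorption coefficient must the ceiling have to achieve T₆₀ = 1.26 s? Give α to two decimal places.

0.07

A = 0.161·V/T₆₀ = 0.161·1730/1.26 = 221.06 m² sabins.
Absorption from the other surfaces = 275·0.28 + 5·0.1 + 413·0.3 = 201.40 m², so the ceiling must supply 19.66 m² over 275 m².
α = 19.66/275 = 0.071.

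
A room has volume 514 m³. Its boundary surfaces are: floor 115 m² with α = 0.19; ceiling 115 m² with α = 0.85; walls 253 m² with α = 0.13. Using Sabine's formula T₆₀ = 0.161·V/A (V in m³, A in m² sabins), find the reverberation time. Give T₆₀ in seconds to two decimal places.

0.54 s

Summing Sᵢαᵢ: 115·0.19 + 115·0.85 + 253·0.13 = 152.49 m².
T₆₀ = 0.161·V/A = 0.161·514/152.49 = 0.543 s.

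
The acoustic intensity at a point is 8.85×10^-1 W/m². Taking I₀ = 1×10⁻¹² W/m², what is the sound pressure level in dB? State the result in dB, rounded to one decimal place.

Dividing by I₀ shifts the exponent by 12: I/I₀ = 8.85×10^11.
L = 10·(0.9469 + 11) = 119.47 dB.

119.5 dB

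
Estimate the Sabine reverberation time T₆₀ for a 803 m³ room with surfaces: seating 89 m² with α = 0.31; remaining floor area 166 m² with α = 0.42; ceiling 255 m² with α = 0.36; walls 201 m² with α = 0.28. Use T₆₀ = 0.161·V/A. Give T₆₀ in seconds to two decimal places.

Summing Sᵢαᵢ: 89·0.31 + 166·0.42 + 255·0.36 + 201·0.28 = 245.39 m².
T₆₀ = 0.161·V/A = 0.161·803/245.39 = 0.527 s.

0.53 s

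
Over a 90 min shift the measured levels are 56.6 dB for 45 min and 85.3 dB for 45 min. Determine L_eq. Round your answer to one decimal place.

The energy average is taken in the linear domain: L_eq = 10·log₁₀[(Σ tᵢ·10^(Lᵢ/10))/T], T = 90 min.
Σ tᵢ·10^(Lᵢ/10) = 45·10^(56.6/10) + 45·10^(85.3/10) = 1.527e+10.
L_eq = 10·log₁₀(1.527e+10/90) = 82.30 dB.

82.3 dB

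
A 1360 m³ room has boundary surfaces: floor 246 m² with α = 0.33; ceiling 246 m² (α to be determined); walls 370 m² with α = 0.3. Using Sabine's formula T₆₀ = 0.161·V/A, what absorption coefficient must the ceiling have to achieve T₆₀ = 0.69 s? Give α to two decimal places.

A = 0.161·V/T₆₀ = 0.161·1360/0.69 = 317.33 m² sabins.
Absorption from the other surfaces = 246·0.33 + 370·0.3 = 192.18 m², so the ceiling must supply 125.15 m² over 246 m².
α = 125.15/246 = 0.509.

0.51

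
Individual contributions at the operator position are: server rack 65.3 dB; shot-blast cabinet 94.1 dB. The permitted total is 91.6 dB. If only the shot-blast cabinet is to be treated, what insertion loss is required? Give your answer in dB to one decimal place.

The untreated sources together contribute 10^(65.3/10) = 3.388e+06, i.e. 65.30 dB.
To meet 91.6 dB overall, the treated shot-blast cabinet may contribute at most 10^(91.6/10) − 3.388e+06 = 1.442e+09, i.e. 91.59 dB.
So the shot-blast cabinet must be reduced from 94.1 to 91.59 dB: IL = 2.51 dB.

2.5 dB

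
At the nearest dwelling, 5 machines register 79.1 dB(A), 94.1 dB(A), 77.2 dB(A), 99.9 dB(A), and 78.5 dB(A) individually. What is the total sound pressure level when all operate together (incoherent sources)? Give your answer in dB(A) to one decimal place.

101.0 dB(A)

Incoherent sources combine by intensity addition: L_total = 10·log₁₀(Σ 10^(L_i/10)).
Σ 10^(L/10) = 10^(79.1/10) + 10^(94.1/10) + 10^(77.2/10) + 10^(99.9/10) + 10^(78.5/10) = 1.255e+10.
L_total = 10·log₁₀(1.255e+10) = 100.99 dB(A).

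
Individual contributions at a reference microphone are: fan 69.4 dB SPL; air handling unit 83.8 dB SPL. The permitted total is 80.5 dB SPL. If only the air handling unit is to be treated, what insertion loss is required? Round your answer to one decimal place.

Everything except the air handling unit sums to 10^(69.4/10) = 8.710e+06 in linear terms, 69.40 dB SPL.
To meet 80.5 dB SPL overall, the treated air handling unit may contribute at most 10^(80.5/10) − 8.710e+06 = 1.035e+08, i.e. 80.15 dB SPL.
So the air handling unit must be reduced from 83.8 to 80.15 dB SPL: IL = 3.65 dB.

3.7 dB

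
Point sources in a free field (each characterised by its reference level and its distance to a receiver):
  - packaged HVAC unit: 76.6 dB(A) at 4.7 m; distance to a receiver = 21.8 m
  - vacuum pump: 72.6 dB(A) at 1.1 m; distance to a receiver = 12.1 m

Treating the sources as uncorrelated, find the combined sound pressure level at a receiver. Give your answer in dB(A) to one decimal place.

Apply inverse-square spreading to bring every level to the receiver, then sum 10^(L/10).
packaged HVAC unit: 76.6 − 20·log₁₀(21.8/4.7) = 76.6 − 13.33 = 63.27 dB(A).
vacuum pump: 72.6 − 20·log₁₀(12.1/1.1) = 72.6 − 20.83 = 51.77 dB(A).
Σ 10^(L/10) = 2.275e+06 → L_total = 10·log₁₀(2.275e+06) = 63.57 dB(A).

63.6 dB(A)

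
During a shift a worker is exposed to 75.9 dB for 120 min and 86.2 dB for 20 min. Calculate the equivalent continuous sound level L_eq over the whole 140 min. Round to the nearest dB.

The energy average is taken in the linear domain: L_eq = 10·log₁₀[(Σ tᵢ·10^(Lᵢ/10))/T], T = 140 min.
Σ tᵢ·10^(Lᵢ/10) = 120·10^(75.9/10) + 20·10^(86.2/10) = 1.301e+10.
L_eq = 10·log₁₀(1.301e+10/140) = 79.68 dB.

80 dB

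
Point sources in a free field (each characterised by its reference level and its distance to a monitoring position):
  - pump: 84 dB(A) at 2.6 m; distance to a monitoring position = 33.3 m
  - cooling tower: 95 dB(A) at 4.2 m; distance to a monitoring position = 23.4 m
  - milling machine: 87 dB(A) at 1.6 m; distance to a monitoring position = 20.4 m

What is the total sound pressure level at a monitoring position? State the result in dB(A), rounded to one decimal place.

First find each source's level at the receiver (point-source: −20·log₁₀(r/r_ref)), then combine on an intensity basis.
pump: 84 − 20·log₁₀(33.3/2.6) = 84 − 22.15 = 61.85 dB(A).
cooling tower: 95 − 20·log₁₀(23.4/4.2) = 95 − 14.92 = 80.08 dB(A).
milling machine: 87 − 20·log₁₀(20.4/1.6) = 87 − 22.11 = 64.89 dB(A).
Σ 10^(L/10) = 1.065e+08 → L_total = 10·log₁₀(1.065e+08) = 80.27 dB(A).

80.3 dB(A)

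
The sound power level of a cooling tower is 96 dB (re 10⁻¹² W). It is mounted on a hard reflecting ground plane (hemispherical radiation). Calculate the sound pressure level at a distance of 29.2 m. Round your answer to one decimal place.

58.7 dB

The power spreads over a hemisphere of area 2π·r², so L_p = L_w − 10·log₁₀(2π·r²).
2π·r² = 5357 m², 10·log₁₀ of that is 37.289 dB.
L_p = 96 − 37.289 = 58.71 dB.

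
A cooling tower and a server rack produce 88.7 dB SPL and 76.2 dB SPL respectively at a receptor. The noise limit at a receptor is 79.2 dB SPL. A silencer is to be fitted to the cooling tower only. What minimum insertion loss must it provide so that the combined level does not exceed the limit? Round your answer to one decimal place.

The untreated sources together contribute 10^(76.2/10) = 4.169e+07, i.e. 76.20 dB SPL.
To meet 79.2 dB SPL overall, the treated cooling tower may contribute at most 10^(79.2/10) − 4.169e+07 = 4.149e+07, i.e. 76.18 dB SPL.
So the cooling tower must be reduced from 88.7 to 76.18 dB SPL: IL = 12.52 dB.

12.5 dB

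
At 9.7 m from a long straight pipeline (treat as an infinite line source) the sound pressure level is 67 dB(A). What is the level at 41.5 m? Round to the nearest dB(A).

For a line source, L₂ = L₁ − 10·log₁₀(r₂/r₁).
L₂ = 67 − 10·log₁₀(41.5/9.7) = 67 − 6.313 = 60.69 dB(A).

61 dB(A)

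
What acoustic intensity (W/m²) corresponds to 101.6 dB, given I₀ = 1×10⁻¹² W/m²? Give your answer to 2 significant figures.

L = 10·log₁₀(I/I₀) ⇒ I = I₀·10^(L/10) = 10⁻¹² × 10^10.16.

0.014 W/m²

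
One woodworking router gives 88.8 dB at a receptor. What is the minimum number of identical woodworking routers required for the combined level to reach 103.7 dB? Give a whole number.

31

Need L₁ + 10·log₁₀ N ≥ 103.7, i.e. log₁₀ N ≥ 1.49.
N ≥ 10^(14.9/10) = 30.903, so N = 31.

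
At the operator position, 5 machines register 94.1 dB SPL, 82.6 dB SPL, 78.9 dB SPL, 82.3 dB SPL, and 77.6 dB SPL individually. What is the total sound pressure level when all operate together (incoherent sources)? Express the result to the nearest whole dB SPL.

For uncorrelated sources the intensities add, so convert each level to linear form, sum, and take 10·log₁₀ of the total.
Σ 10^(L/10) = 10^(94.1/10) + 10^(82.6/10) + 10^(78.9/10) + 10^(82.3/10) + 10^(77.6/10) = 3.057e+09.
L_total = 10·log₁₀(3.057e+09) = 94.85 dB SPL.

95 dB SPL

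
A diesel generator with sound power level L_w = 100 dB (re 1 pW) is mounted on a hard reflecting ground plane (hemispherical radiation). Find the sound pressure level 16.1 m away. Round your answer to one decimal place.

67.9 dB

L_p = L_w − 10·log₁₀(2π·r²) with r = 16.1 m.
2π·r² = 1629 m², 10·log₁₀ of that is 32.118 dB.
L_p = 100 − 32.118 = 67.88 dB.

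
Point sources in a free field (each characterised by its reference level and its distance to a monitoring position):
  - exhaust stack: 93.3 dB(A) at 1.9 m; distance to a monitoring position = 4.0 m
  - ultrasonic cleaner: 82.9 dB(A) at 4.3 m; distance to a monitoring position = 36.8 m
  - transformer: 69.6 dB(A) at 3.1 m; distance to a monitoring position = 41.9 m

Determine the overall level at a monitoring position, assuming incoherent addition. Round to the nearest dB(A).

87 dB(A)

Apply inverse-square spreading to bring every level to the receiver, then sum 10^(L/10).
exhaust stack: 93.3 − 20·log₁₀(4.0/1.9) = 93.3 − 6.47 = 86.83 dB(A).
ultrasonic cleaner: 82.9 − 20·log₁₀(36.8/4.3) = 82.9 − 18.65 = 64.25 dB(A).
transformer: 69.6 − 20·log₁₀(41.9/3.1) = 69.6 − 22.62 = 46.98 dB(A).
Σ 10^(L/10) = 4.851e+08 → L_total = 10·log₁₀(4.851e+08) = 86.86 dB(A).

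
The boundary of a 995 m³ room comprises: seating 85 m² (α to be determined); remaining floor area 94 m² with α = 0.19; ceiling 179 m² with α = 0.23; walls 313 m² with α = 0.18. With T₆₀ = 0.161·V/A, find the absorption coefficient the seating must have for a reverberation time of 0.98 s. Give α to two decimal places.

A = 0.161·V/T₆₀ = 0.161·995/0.98 = 163.46 m² sabins.
Absorption from the other surfaces = 94·0.19 + 179·0.23 + 313·0.18 = 115.37 m², so the seating must supply 48.09 m² over 85 m².
α = 48.09/85 = 0.566.

0.57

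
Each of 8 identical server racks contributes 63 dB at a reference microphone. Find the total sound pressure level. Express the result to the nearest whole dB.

With 8 equal, uncorrelated contributions the intensity is 8× that of one unit, giving a rise of 10·log₁₀ 8.
L_total = 63 + 10·log₁₀(8) = 63 + 9.031 = 72.03 dB.

72 dB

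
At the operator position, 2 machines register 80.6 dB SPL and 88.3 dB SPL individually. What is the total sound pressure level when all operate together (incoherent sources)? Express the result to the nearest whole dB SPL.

89 dB SPL

For uncorrelated sources the intensities add, so convert each level to linear form, sum, and take 10·log₁₀ of the total.
Σ 10^(L/10) = 10^(80.6/10) + 10^(88.3/10) = 7.909e+08.
L_total = 10·log₁₀(7.909e+08) = 88.98 dB SPL.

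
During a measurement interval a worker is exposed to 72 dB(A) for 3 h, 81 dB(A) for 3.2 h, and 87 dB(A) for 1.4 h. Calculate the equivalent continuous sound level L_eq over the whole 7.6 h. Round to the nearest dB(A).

L_eq = 10·log₁₀[(1/T)·Σ tᵢ·10^(Lᵢ/10)] with T = 7.6 h.
Σ tᵢ·10^(Lᵢ/10) = 3·10^(72/10) + 3.2·10^(81/10) + 1.4·10^(87/10) = 1.152e+09.
L_eq = 10·log₁₀(1.152e+09/7.6) = 81.81 dB(A).

82 dB(A)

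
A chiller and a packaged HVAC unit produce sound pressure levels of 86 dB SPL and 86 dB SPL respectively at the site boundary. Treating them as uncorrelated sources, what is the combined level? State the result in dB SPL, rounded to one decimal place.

For uncorrelated sources the intensities add, so convert each level to linear form, sum, and take 10·log₁₀ of the total.
Σ 10^(L/10) = 10^(86/10) + 10^(86/10) = 7.962e+08.
L_total = 10·log₁₀(7.962e+08) = 89.01 dB SPL.

89.0 dB SPL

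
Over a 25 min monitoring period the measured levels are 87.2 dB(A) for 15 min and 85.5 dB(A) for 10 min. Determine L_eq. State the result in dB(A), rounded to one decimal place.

86.6 dB(A)

L_eq = 10·log₁₀[(1/T)·Σ tᵢ·10^(Lᵢ/10)] with T = 25 min.
Σ tᵢ·10^(Lᵢ/10) = 15·10^(87.2/10) + 10·10^(85.5/10) = 1.142e+10.
L_eq = 10·log₁₀(1.142e+10/25) = 86.60 dB(A).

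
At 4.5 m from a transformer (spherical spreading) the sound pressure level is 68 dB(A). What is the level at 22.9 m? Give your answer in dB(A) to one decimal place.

For a point source, L₂ = L₁ − 20·log₁₀(r₂/r₁).
L₂ = 68 − 20·log₁₀(22.9/4.5) = 68 − 14.132 = 53.87 dB(A).

53.9 dB(A)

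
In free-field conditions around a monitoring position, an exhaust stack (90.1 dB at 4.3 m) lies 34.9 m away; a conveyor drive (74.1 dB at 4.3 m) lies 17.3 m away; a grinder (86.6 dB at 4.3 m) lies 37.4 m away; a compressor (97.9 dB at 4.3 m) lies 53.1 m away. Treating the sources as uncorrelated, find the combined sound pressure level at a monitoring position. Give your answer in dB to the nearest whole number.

78 dB

Apply inverse-square spreading to bring every level to the receiver, then sum 10^(L/10).
exhaust stack: 90.1 − 20·log₁₀(34.9/4.3) = 90.1 − 18.19 = 71.91 dB.
conveyor drive: 74.1 − 20·log₁₀(17.3/4.3) = 74.1 − 12.09 = 62.01 dB.
grinder: 86.6 − 20·log₁₀(37.4/4.3) = 86.6 − 18.79 = 67.81 dB.
compressor: 97.9 − 20·log₁₀(53.1/4.3) = 97.9 − 21.83 = 76.07 dB.
Σ 10^(L/10) = 6.360e+07 → L_total = 10·log₁₀(6.360e+07) = 78.03 dB.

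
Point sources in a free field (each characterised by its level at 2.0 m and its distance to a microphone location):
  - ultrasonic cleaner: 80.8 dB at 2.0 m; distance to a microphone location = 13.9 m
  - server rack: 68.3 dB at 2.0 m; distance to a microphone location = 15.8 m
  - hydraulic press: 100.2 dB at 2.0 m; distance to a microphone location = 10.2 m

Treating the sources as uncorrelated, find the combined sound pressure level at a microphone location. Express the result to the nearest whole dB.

Apply inverse-square spreading to bring every level to the receiver, then sum 10^(L/10).
ultrasonic cleaner: 80.8 − 20·log₁₀(13.9/2.0) = 80.8 − 16.84 = 63.96 dB.
server rack: 68.3 − 20·log₁₀(15.8/2.0) = 68.3 − 17.95 = 50.35 dB.
hydraulic press: 100.2 − 20·log₁₀(10.2/2.0) = 100.2 − 14.15 = 86.05 dB.
Σ 10^(L/10) = 4.052e+08 → L_total = 10·log₁₀(4.052e+08) = 86.08 dB.

86 dB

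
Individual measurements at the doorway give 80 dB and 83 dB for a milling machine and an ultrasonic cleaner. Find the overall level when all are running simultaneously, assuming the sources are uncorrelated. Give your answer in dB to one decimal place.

84.8 dB

For uncorrelated sources the intensities add, so convert each level to linear form, sum, and take 10·log₁₀ of the total.
Σ 10^(L/10) = 10^(80/10) + 10^(83/10) = 2.995e+08.
L_total = 10·log₁₀(2.995e+08) = 84.76 dB.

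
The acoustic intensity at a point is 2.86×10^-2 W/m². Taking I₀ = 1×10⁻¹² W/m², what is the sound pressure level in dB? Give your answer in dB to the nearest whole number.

105 dB

L = 10·log₁₀(I/I₀) = 10·log₁₀(2.86×10^-2/10⁻¹²) = 10·log₁₀(2.86×10^10).
L = 10·(0.4564 + 10) = 104.56 dB.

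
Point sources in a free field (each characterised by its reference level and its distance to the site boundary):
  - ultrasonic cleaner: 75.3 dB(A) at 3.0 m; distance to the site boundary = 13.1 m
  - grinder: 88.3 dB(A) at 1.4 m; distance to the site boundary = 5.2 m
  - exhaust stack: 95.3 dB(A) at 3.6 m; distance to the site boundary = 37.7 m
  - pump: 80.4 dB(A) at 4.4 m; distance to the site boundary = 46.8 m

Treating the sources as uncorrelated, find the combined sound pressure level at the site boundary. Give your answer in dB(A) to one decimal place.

79.2 dB(A)

First find each source's level at the receiver (point-source: −20·log₁₀(r/r_ref)), then combine on an intensity basis.
ultrasonic cleaner: 75.3 − 20·log₁₀(13.1/3.0) = 75.3 − 12.80 = 62.50 dB(A).
grinder: 88.3 − 20·log₁₀(5.2/1.4) = 88.3 − 11.40 = 76.90 dB(A).
exhaust stack: 95.3 − 20·log₁₀(37.7/3.6) = 95.3 − 20.40 = 74.90 dB(A).
pump: 80.4 − 20·log₁₀(46.8/4.4) = 80.4 − 20.54 = 59.86 dB(A).
Σ 10^(L/10) = 8.265e+07 → L_total = 10·log₁₀(8.265e+07) = 79.17 dB(A).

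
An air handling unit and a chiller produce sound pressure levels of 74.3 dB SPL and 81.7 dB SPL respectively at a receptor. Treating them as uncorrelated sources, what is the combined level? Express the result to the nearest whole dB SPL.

82 dB SPL

Incoherent sources combine by intensity addition: L_total = 10·log₁₀(Σ 10^(L_i/10)).
Σ 10^(L/10) = 10^(74.3/10) + 10^(81.7/10) = 1.748e+08.
L_total = 10·log₁₀(1.748e+08) = 82.43 dB SPL.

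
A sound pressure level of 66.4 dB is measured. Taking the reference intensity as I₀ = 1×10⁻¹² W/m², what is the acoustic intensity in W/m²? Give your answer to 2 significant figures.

4.4e-06 W/m²

I = I₀·10^(L/10) = 10⁻¹² × 10^(66.4/10) = 10^(-5.360).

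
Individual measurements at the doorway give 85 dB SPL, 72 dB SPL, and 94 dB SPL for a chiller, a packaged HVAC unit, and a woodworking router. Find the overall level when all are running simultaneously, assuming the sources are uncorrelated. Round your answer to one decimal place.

Incoherent sources combine by intensity addition: L_total = 10·log₁₀(Σ 10^(L_i/10)).
Σ 10^(L/10) = 10^(85/10) + 10^(72/10) + 10^(94/10) = 2.844e+09.
L_total = 10·log₁₀(2.844e+09) = 94.54 dB SPL.

94.5 dB SPL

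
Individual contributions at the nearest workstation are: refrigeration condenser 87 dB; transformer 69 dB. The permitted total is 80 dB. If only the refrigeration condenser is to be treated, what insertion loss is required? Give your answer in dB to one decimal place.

The untreated sources together contribute 10^(69/10) = 7.943e+06, i.e. 69.00 dB.
The limit corresponds to 10^(80/10) = 1.000e+08; subtracting the fixed part leaves 9.206e+07 for the refrigeration condenser, i.e. 79.64 dB.
Required insertion loss = 87 − 79.64 = 7.36 dB.

7.4 dB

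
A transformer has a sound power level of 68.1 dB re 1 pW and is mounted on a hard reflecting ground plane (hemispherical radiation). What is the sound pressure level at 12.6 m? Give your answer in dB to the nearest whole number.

38 dB

The power spreads over a hemisphere of area 2π·r², so L_p = L_w − 10·log₁₀(2π·r²).
2π·r² = 997.5 m², 10·log₁₀ of that is 29.989 dB.
L_p = 68.1 − 29.989 = 38.11 dB.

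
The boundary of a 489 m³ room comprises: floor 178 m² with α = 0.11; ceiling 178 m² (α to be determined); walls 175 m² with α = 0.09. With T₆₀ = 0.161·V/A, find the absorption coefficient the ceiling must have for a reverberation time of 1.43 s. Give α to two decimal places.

0.11

Required total absorption A = 0.161·489/1.43 = 55.06 m².
Absorption from the other surfaces = 178·0.11 + 175·0.09 = 35.33 m², so the ceiling must supply 19.73 m² over 178 m².
α = 19.73/178 = 0.111.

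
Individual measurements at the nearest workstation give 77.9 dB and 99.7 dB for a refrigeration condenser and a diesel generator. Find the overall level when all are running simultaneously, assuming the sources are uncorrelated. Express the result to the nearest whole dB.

For uncorrelated sources the intensities add, so convert each level to linear form, sum, and take 10·log₁₀ of the total.
Σ 10^(L/10) = 10^(77.9/10) + 10^(99.7/10) = 9.394e+09.
L_total = 10·log₁₀(9.394e+09) = 99.73 dB.

100 dB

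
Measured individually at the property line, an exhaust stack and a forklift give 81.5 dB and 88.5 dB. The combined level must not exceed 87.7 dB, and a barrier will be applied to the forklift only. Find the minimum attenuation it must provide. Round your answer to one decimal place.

2.0 dB

Everything except the forklift sums to 10^(81.5/10) = 1.413e+08 in linear terms, 81.50 dB.
To meet 87.7 dB overall, the treated forklift may contribute at most 10^(87.7/10) − 1.413e+08 = 4.476e+08, i.e. 86.51 dB.
So the forklift must be reduced from 88.5 to 86.51 dB: IL = 1.99 dB.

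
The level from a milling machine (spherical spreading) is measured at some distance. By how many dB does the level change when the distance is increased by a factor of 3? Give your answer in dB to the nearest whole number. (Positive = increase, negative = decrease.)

With spherical spreading the level changes by −20·log₁₀(r₂/r₁).
ΔL = −20·log₁₀(3) = -9.54 dB.

-10 dB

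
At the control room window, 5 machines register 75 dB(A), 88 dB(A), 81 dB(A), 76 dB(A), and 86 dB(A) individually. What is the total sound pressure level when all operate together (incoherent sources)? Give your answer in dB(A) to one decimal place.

90.9 dB(A)

Incoherent sources combine by intensity addition: L_total = 10·log₁₀(Σ 10^(L_i/10)).
Σ 10^(L/10) = 10^(75/10) + 10^(88/10) + 10^(81/10) + 10^(76/10) + 10^(86/10) = 1.226e+09.
L_total = 10·log₁₀(1.226e+09) = 90.89 dB(A).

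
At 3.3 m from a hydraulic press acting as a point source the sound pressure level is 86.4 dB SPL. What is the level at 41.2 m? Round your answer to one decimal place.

Spherical spreading from a point source gives a 20·log₁₀(r₂/r₁) drop.
L₂ = 86.4 − 20·log₁₀(41.2/3.3) = 86.4 − 21.928 = 64.47 dB SPL.

64.5 dB SPL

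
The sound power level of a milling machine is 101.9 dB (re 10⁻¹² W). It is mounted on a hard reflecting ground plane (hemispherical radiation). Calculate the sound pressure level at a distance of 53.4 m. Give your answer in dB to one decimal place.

The power spreads over a hemisphere of area 2π·r², so L_p = L_w − 10·log₁₀(2π·r²).
2π·r² = 1.792e+04 m², 10·log₁₀ of that is 42.533 dB.
L_p = 101.9 − 42.533 = 59.37 dB.

59.4 dB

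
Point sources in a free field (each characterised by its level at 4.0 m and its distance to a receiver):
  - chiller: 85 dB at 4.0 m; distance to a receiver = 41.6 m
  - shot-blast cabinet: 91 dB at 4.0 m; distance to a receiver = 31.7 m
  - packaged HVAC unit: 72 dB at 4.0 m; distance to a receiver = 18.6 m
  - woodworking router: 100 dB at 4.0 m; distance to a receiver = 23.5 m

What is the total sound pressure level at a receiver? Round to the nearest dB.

Apply inverse-square spreading to bring every level to the receiver, then sum 10^(L/10).
chiller: 85 − 20·log₁₀(41.6/4.0) = 85 − 20.34 = 64.66 dB.
shot-blast cabinet: 91 − 20·log₁₀(31.7/4.0) = 91 − 17.98 = 73.02 dB.
packaged HVAC unit: 72 − 20·log₁₀(18.6/4.0) = 72 − 13.35 = 58.65 dB.
woodworking router: 100 − 20·log₁₀(23.5/4.0) = 100 − 15.38 = 84.62 dB.
Σ 10^(L/10) = 3.134e+08 → L_total = 10·log₁₀(3.134e+08) = 84.96 dB.

85 dB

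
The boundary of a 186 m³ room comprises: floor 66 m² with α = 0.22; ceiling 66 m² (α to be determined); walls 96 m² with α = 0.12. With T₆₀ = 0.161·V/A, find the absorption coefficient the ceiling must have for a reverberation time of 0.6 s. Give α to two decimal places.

0.36

A = 0.161·V/T₆₀ = 0.161·186/0.6 = 49.91 m² sabins.
Absorption from the other surfaces = 66·0.22 + 96·0.12 = 26.04 m², so the ceiling must supply 23.87 m² over 66 m².
α = 23.87/66 = 0.362.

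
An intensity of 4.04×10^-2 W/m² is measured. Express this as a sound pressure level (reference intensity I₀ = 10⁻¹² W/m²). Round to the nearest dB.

106 dB

L = 10·log₁₀(I/I₀) = 10·log₁₀(4.04×10^-2/10⁻¹²) = 10·log₁₀(4.04×10^10).
L = 10·(0.6064 + 10) = 106.06 dB.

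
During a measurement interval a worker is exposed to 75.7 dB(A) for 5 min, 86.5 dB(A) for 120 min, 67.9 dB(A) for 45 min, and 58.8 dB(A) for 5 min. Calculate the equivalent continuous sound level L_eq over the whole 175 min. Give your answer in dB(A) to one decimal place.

84.9 dB(A)

Weight each interval's intensity by its duration and average over T = 175 min:
Σ tᵢ·10^(Lᵢ/10) = 5·10^(75.7/10) + 120·10^(86.5/10) + 45·10^(67.9/10) + 5·10^(58.8/10) = 5.407e+10.
L_eq = 10·log₁₀(5.407e+10/175) = 84.90 dB(A).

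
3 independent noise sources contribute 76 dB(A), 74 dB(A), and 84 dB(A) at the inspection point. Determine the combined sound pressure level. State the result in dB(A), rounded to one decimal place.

For uncorrelated sources the intensities add, so convert each level to linear form, sum, and take 10·log₁₀ of the total.
Σ 10^(L/10) = 10^(76/10) + 10^(74/10) + 10^(84/10) = 3.161e+08.
L_total = 10·log₁₀(3.161e+08) = 85.00 dB(A).

85.0 dB(A)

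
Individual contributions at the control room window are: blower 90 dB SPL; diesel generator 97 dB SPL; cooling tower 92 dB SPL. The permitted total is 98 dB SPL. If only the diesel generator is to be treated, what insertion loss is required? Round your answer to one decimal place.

1.3 dB

Everything except the diesel generator sums to 10^(90/10) + 10^(92/10) = 2.585e+09 in linear terms, 94.12 dB SPL.
The limit corresponds to 10^(98/10) = 6.310e+09; subtracting the fixed part leaves 3.725e+09 for the diesel generator, i.e. 95.71 dB SPL.
Required insertion loss = 97 − 95.71 = 1.29 dB.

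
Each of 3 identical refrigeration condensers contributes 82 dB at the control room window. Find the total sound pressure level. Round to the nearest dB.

87 dB

N identical incoherent sources raise the level by 10·log₁₀ N.
L_total = 82 + 10·log₁₀(3) = 82 + 4.771 = 86.77 dB.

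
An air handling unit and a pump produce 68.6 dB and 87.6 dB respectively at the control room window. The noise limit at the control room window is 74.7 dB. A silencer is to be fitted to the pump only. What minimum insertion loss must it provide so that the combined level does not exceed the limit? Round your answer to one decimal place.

14.1 dB

The untreated sources together contribute 10^(68.6/10) = 7.244e+06, i.e. 68.60 dB.
The limit corresponds to 10^(74.7/10) = 2.951e+07; subtracting the fixed part leaves 2.227e+07 for the pump, i.e. 73.48 dB.
So the pump must be reduced from 87.6 to 73.48 dB: IL = 14.12 dB.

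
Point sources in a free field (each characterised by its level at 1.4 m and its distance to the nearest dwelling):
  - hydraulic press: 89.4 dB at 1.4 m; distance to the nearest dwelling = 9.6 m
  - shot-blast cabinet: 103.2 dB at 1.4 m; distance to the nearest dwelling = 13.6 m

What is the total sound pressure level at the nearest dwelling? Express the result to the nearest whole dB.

84 dB

Apply inverse-square spreading to bring every level to the receiver, then sum 10^(L/10).
hydraulic press: 89.4 − 20·log₁₀(9.6/1.4) = 89.4 − 16.72 = 72.68 dB.
shot-blast cabinet: 103.2 − 20·log₁₀(13.6/1.4) = 103.2 − 19.75 = 83.45 dB.
Σ 10^(L/10) = 2.399e+08 → L_total = 10·log₁₀(2.399e+08) = 83.80 dB.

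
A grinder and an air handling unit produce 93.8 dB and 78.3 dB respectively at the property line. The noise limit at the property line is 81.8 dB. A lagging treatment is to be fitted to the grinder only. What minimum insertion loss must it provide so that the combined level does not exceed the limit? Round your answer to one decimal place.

Everything except the grinder sums to 10^(78.3/10) = 6.761e+07 in linear terms, 78.30 dB.
To meet 81.8 dB overall, the treated grinder may contribute at most 10^(81.8/10) − 6.761e+07 = 8.375e+07, i.e. 79.23 dB.
So the grinder must be reduced from 93.8 to 79.23 dB: IL = 14.57 dB.

14.6 dB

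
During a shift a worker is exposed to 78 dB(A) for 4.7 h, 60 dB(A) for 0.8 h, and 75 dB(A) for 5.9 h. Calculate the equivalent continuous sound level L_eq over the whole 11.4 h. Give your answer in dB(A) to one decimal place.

Weight each interval's intensity by its duration and average over T = 11.4 h:
Σ tᵢ·10^(Lᵢ/10) = 4.7·10^(78/10) + 0.8·10^(60/10) + 5.9·10^(75/10) = 4.839e+08.
L_eq = 10·log₁₀(4.839e+08/11.4) = 76.28 dB(A).

76.3 dB(A)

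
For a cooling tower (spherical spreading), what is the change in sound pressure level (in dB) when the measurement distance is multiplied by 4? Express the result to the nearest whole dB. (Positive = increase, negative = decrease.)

Point-source spreading: ΔL = −20·log₁₀(r₂/r₁).
ΔL = −20·log₁₀(4) = -12.04 dB.

-12 dB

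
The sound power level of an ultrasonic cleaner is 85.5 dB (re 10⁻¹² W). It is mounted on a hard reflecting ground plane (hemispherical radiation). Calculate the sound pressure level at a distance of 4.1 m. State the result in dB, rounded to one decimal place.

65.3 dB

L_p = L_w − 10·log₁₀(2π·r²) with r = 4.1 m.
2π·r² = 105.6 m², 10·log₁₀ of that is 20.237 dB.
L_p = 85.5 − 20.237 = 65.26 dB.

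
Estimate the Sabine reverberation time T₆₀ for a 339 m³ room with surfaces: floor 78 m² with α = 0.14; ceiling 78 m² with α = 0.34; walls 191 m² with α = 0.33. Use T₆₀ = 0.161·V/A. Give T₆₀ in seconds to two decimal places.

A = Σ Sᵢαᵢ = 78·0.14 + 78·0.34 + 191·0.33 = 100.47 m².
T₆₀ = 0.161 × 339 / 100.47 = 0.543 s.

0.54 s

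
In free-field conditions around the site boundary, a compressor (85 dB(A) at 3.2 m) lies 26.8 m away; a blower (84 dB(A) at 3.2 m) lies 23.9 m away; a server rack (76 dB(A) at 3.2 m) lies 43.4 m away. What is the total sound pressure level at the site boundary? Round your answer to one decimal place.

Propagate each source to the receiver with L = L_ref − 20·log₁₀(r/r_ref), then add intensities.
compressor: 85 − 20·log₁₀(26.8/3.2) = 85 − 18.46 = 66.54 dB(A).
blower: 84 − 20·log₁₀(23.9/3.2) = 84 − 17.46 = 66.54 dB(A).
server rack: 76 − 20·log₁₀(43.4/3.2) = 76 − 22.65 = 53.35 dB(A).
Σ 10^(L/10) = 9.228e+06 → L_total = 10·log₁₀(9.228e+06) = 69.65 dB(A).

69.7 dB(A)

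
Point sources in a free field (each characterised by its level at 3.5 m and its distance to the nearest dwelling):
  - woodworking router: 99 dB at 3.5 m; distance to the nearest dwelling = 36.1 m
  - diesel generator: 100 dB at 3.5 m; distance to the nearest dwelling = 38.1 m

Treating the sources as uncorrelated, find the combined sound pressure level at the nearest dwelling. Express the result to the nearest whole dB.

82 dB

First find each source's level at the receiver (point-source: −20·log₁₀(r/r_ref)), then combine on an intensity basis.
woodworking router: 99 − 20·log₁₀(36.1/3.5) = 99 − 20.27 = 78.73 dB.
diesel generator: 100 − 20·log₁₀(38.1/3.5) = 100 − 20.74 = 79.26 dB.
Σ 10^(L/10) = 1.591e+08 → L_total = 10·log₁₀(1.591e+08) = 82.02 dB.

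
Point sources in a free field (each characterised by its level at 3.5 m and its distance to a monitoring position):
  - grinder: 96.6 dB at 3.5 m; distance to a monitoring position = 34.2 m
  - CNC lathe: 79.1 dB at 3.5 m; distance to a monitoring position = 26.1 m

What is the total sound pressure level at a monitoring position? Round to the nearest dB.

Propagate each source to the receiver with L = L_ref − 20·log₁₀(r/r_ref), then add intensities.
grinder: 96.6 − 20·log₁₀(34.2/3.5) = 96.6 − 19.80 = 76.80 dB.
CNC lathe: 79.1 − 20·log₁₀(26.1/3.5) = 79.1 − 17.45 = 61.65 dB.
Σ 10^(L/10) = 4.933e+07 → L_total = 10·log₁₀(4.933e+07) = 76.93 dB.

77 dB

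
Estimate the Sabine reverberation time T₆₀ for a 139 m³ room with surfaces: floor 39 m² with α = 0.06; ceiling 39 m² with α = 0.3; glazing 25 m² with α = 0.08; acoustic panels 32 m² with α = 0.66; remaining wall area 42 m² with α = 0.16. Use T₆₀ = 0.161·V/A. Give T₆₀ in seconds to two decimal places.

Summing Sᵢαᵢ: 39·0.06 + 39·0.3 + 25·0.08 + 32·0.66 + 42·0.16 = 43.88 m².
T₆₀ = 0.161·V/A = 0.161·139/43.88 = 0.510 s.

0.51 s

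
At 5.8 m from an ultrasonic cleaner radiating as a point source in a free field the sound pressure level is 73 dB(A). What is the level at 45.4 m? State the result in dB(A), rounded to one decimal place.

Point-source attenuation: ΔL = 20·log₁₀(r₂/r₁) = 20·log₁₀(45.4/5.8) = 17.873 dB.
L₂ = 73 − 20·log₁₀(45.4/5.8) = 73 − 17.873 = 55.13 dB(A).

55.1 dB(A)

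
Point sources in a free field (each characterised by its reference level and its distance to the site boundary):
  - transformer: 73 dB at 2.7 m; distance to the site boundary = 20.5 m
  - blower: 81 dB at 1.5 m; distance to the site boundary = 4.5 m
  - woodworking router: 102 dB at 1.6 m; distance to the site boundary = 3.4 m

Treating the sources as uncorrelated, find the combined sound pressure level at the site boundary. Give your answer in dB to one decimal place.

95.5 dB

Propagate each source to the receiver with L = L_ref − 20·log₁₀(r/r_ref), then add intensities.
transformer: 73 − 20·log₁₀(20.5/2.7) = 73 − 17.61 = 55.39 dB.
blower: 81 − 20·log₁₀(4.5/1.5) = 81 − 9.54 = 71.46 dB.
woodworking router: 102 − 20·log₁₀(3.4/1.6) = 102 − 6.55 = 95.45 dB.
Σ 10^(L/10) = 3.524e+09 → L_total = 10·log₁₀(3.524e+09) = 95.47 dB.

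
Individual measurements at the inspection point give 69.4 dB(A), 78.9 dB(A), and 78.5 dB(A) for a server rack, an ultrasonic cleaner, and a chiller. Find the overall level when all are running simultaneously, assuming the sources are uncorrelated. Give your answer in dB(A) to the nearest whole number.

82 dB(A)

For uncorrelated sources the intensities add, so convert each level to linear form, sum, and take 10·log₁₀ of the total.
Σ 10^(L/10) = 10^(69.4/10) + 10^(78.9/10) + 10^(78.5/10) = 1.571e+08.
L_total = 10·log₁₀(1.571e+08) = 81.96 dB(A).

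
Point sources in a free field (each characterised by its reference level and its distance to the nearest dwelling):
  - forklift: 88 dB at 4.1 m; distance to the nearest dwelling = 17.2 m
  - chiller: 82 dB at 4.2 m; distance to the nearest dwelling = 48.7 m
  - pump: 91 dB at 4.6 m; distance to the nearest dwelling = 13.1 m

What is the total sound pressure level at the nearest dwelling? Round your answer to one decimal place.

82.8 dB

Apply inverse-square spreading to bring every level to the receiver, then sum 10^(L/10).
forklift: 88 − 20·log₁₀(17.2/4.1) = 88 − 12.45 = 75.55 dB.
chiller: 82 − 20·log₁₀(48.7/4.2) = 82 − 21.29 = 60.71 dB.
pump: 91 − 20·log₁₀(13.1/4.6) = 91 − 9.09 = 81.91 dB.
Σ 10^(L/10) = 1.923e+08 → L_total = 10·log₁₀(1.923e+08) = 82.84 dB.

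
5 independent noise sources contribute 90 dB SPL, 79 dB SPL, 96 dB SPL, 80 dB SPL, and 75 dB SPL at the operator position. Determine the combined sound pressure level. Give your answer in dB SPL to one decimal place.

Incoherent sources combine by intensity addition: L_total = 10·log₁₀(Σ 10^(L_i/10)).
Σ 10^(L/10) = 10^(90/10) + 10^(79/10) + 10^(96/10) + 10^(80/10) + 10^(75/10) = 5.192e+09.
L_total = 10·log₁₀(5.192e+09) = 97.15 dB SPL.

97.2 dB SPL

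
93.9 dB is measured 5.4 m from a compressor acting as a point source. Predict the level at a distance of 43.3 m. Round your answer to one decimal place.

For a point source, L₂ = L₁ − 20·log₁₀(r₂/r₁).
L₂ = 93.9 − 20·log₁₀(43.3/5.4) = 93.9 − 18.082 = 75.82 dB.

75.8 dB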